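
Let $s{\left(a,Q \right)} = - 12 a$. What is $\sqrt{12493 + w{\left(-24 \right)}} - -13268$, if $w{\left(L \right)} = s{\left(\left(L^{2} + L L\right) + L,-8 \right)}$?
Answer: $13268 + i \sqrt{1043} \approx 13268.0 + 32.296 i$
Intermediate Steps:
$w{\left(L \right)} = - 24 L^{2} - 12 L$ ($w{\left(L \right)} = - 12 \left(\left(L^{2} + L L\right) + L\right) = - 12 \left(\left(L^{2} + L^{2}\right) + L\right) = - 12 \left(2 L^{2} + L\right) = - 12 \left(L + 2 L^{2}\right) = - 24 L^{2} - 12 L$)
$\sqrt{12493 + w{\left(-24 \right)}} - -13268 = \sqrt{12493 - - 288 \left(1 + 2 \left(-24\right)\right)} - -13268 = \sqrt{12493 - - 288 \left(1 - 48\right)} + 13268 = \sqrt{12493 - \left(-288\right) \left(-47\right)} + 13268 = \sqrt{12493 - 13536} + 13268 = \sqrt{-1043} + 13268 = i \sqrt{1043} + 13268 = 13268 + i \sqrt{1043}$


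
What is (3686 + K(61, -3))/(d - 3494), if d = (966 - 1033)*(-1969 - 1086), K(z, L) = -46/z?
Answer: 224800/12272651 ≈ 0.018317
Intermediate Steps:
d = 204685 (d = -67*(-3055) = 204685)
(3686 + K(61, -3))/(d - 3494) = (3686 - 46/61)/(204685 - 3494) = (3686 - 46*1/61)/201191 = (3686 - 46/61)*(1/201191) = (224800/61)*(1/201191) = 224800/12272651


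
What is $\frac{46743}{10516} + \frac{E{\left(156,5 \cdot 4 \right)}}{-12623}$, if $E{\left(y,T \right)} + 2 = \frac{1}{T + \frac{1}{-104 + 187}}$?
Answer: $\frac{8099878793}{1822205788} \approx 4.4451$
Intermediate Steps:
$E{\left(y,T \right)} = -2 + \frac{1}{\frac{1}{83} + T}$ ($E{\left(y,T \right)} = -2 + \frac{1}{T + \frac{1}{-104 + 187}} = -2 + \frac{1}{T + \frac{1}{83}} = -2 + \frac{1}{\frac{1}{83} + T}$)
$\frac{46743}{10516} + \frac{E{\left(156,5 \cdot 4 \right)}}{-12623} = \frac{46743}{10516} + \frac{\frac{1}{1 + 83 \cdot 5 \cdot 4} \left(81 - 166 \cdot 5 \cdot 4\right)}{-12623} = 46743 \cdot \frac{1}{10516} + \frac{81 - 3320}{1 + 83 \cdot 20} \left(- \frac{1}{12623}\right) = \frac{46743}{10516} + \frac{81 - 3320}{1 + 1660} \left(- \frac{1}{12623}\right) = \frac{46743}{10516} + \frac{1}{1661} \left(-3239\right) \left(- \frac{1}{12623}\right) = \frac{46743}{10516} - - \frac{3239}{20966803} = \frac{46743}{10516} + \frac{3239}{20966803} = \frac{8099878793}{1822205788}$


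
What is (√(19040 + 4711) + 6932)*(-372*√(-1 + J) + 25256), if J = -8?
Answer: 4*(6314 - 279*I)*(6932 + 3*√2639) ≈ 1.7897e+8 - 7.9081e+6*I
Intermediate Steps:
(√(19040 + 4711) + 6932)*(-372*√(-1 + J) + 25256) = (√(19040 + 4711) + 6932)*(-372*√(-1 - 8) + 25256) = (√23751 + 6932)*(-1116*I + 25256) = (3*√2639 + 6932)*(-1116*I + 25256) = (6932 + 3*√2639)*(-1116*I + 25256) = (6932 + 3*√2639)*(25256 - 1116*I)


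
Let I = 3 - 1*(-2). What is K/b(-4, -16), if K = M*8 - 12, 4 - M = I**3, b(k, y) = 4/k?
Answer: 980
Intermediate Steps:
I = 5 (I = 3 + 2 = 5)
M = -121 (M = 4 - 1*5**3 = 4 - 1*125 = 4 - 125 = -121)
K = -980 (K = -121*8 - 12 = -968 - 12 = -980)
K/b(-4, -16) = -980/(4/(-4)) = -980/(4*(-1/4)) = -980/(-1) = -980*(-1) = 980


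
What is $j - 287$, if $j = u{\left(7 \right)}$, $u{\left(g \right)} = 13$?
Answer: $-274$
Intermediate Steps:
$j = 13$
$j - 287 = 13 - 287 = -274$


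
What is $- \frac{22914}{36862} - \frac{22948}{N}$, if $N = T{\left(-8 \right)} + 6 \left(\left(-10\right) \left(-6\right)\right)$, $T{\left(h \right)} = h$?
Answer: $- \frac{106746863}{1621928} \approx -65.815$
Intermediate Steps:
$N = 352$ ($N = -8 + 6 \left(\left(-10\right) \left(-6\right)\right) = -8 + 6 \cdot 60 = -8 + 360 = 352$)
$- \frac{22914}{36862} - \frac{22948}{N} = - \frac{22914}{36862} - \frac{22948}{352} = \left(-22914\right) \frac{1}{36862} - \frac{5737}{88} = - \frac{11457}{18431} - \frac{5737}{88} = - \frac{106746863}{1621928}$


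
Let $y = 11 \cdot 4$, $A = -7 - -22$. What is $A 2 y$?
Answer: $1320$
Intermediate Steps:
$A = 15$ ($A = -7 + 22 = 15$)
$y = 44$
$A 2 y = 15 \cdot 2 \cdot 44 = 30 \cdot 44 = 1320$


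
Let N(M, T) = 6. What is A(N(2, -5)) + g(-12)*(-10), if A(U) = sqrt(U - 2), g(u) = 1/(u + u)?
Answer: 29/12 ≈ 2.4167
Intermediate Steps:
g(u) = 1/(2*u)
A(U) = sqrt(-2 + U)
A(N(2, -5)) + g(-12)*(-10) = sqrt(-2 + 6) + ((1/2)/(-12))*(-10) = sqrt(4) + ((1/2)*(-1/12))*(-10) = 2 - 1/24*(-10) = 2 + 5/12 = 29/12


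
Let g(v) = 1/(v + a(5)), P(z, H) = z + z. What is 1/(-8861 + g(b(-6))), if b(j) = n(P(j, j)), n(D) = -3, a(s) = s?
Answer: -2/17721 ≈ -0.00011286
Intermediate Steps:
P(z, H) = 2*z
b(j) = -3
g(v) = 1/(5 + v) (g(v) = 1/(v + 5) = 1/(5 + v))
1/(-8861 + g(b(-6))) = 1/(-8861 + 1/(5 - 3)) = 1/(-8861 + 1/2) = 1/(-8861 + ½) = 1/(-17721/2) = -2/17721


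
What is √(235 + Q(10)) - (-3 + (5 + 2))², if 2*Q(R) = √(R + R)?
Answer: -16 + √(235 + √5) ≈ -0.59753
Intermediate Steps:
Q(R) = √2*√R/2 (Q(R) = √(R + R)/2 = √(2*R)/2 = (√2*√R)/2 = √2*√R/2)
√(235 + Q(10)) - (-3 + (5 + 2))² = √(235 + √2*√10/2) - (-3 + (5 + 2))² = √(235 + √5) - (-3 + 7)² = √(235 + √5) - 1*4² = √(235 + √5) - 1*16 = √(235 + √5) - 16 = -16 + √(235 + √5)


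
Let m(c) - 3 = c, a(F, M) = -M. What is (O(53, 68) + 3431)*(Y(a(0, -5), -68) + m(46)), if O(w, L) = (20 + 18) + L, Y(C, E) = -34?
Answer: 53055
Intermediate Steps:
m(c) = 3 + c
O(w, L) = 38 + L
(O(53, 68) + 3431)*(Y(a(0, -5), -68) + m(46)) = ((38 + 68) + 3431)*(-34 + (3 + 46)) = (106 + 3431)*(-34 + 49) = 3537*15 = 53055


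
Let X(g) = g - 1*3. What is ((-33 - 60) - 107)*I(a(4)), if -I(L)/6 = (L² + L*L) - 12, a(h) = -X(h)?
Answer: -12000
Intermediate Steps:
X(g) = -3 + g (X(g) = g - 3 = -3 + g)
a(h) = 3 - h (a(h) = -(-3 + h) = 3 - h)
I(L) = 72 - 12*L² (I(L) = -6*((L² + L*L) - 12) = -6*((L² + L²) - 12) = -6*(2*L² - 12) = -6*(-12 + 2*L²) = 72 - 12*L²)
((-33 - 60) - 107)*I(a(4)) = ((-33 - 60) - 107)*(72 - 12*(3 - 1*4)²) = (-93 - 107)*(72 - 12*(3 - 4)²) = -200*(72 - 12*(-1)²) = -200*(72 - 12*1) = -200*(72 - 12) = -200*60 = -12000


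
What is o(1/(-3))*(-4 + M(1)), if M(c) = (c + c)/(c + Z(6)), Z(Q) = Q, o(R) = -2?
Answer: 52/7 ≈ 7.4286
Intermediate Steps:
M(c) = 2*c/(6 + c) (M(c) = (c + c)/(c + 6) = (2*c)/(6 + c) = 2*c/(6 + c))
o(1/(-3))*(-4 + M(1)) = -2*(-4 + 2*1/(6 + 1)) = -2*(-4 + 2*1/7) = -2*(-4 + 2*1*(⅐)) = -2*(-4 + 2/7) = -2*(-26/7) = 52/7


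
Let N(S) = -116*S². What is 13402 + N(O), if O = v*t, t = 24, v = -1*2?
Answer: -253862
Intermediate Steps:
v = -2
O = -48 (O = -2*24 = -48)
13402 + N(O) = 13402 - 116*(-48)² = 13402 - 116*2304 = 13402 - 267264 = -253862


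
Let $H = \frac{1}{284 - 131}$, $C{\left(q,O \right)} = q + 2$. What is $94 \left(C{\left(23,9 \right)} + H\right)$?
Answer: $\frac{359644}{153} \approx 2350.6$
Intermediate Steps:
$C{\left(q,O \right)} = 2 + q$
$H = \frac{1}{153} \approx 0.0065359$
$94 \left(C{\left(23,9 \right)} + H\right) = 94 \left(\left(2 + 23\right) + \frac{1}{153}\right) = 94 \left(25 + \frac{1}{153}\right) = 94 \cdot \frac{3826}{153} = \frac{359644}{153}$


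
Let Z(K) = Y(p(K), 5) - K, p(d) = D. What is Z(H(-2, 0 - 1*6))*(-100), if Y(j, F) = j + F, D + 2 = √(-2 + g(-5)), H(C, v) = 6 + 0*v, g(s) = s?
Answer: 300 - 100*I*√7 ≈ 300.0 - 264.58*I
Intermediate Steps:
H(C, v) = 6 (H(C, v) = 6 + 0 = 6)
D = -2 + I*√7 (D = -2 + √(-2 - 5) = -2 + √(-7) = -2 + I*√7 ≈ -2.0 + 2.6458*I)
p(d) = -2 + I*√7
Y(j, F) = F + j
Z(K) = 3 - K + I*√7 (Z(K) = (5 + (-2 + I*√7)) - K = (3 + I*√7) - K = 3 - K + I*√7)
Z(H(-2, 0 - 1*6))*(-100) = (3 - 1*6 + I*√7)*(-100) = (3 - 6 + I*√7)*(-100) = (-3 + I*√7)*(-100) = 300 - 100*I*√7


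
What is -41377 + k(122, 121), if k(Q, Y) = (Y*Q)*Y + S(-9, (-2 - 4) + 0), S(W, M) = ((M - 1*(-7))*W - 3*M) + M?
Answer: 1744828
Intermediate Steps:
S(W, M) = -2*M + W*(7 + M) (S(W, M) = ((M + 7)*W - 3*M) + M = ((7 + M)*W - 3*M) + M = (W*(7 + M) - 3*M) + M = (-3*M + W*(7 + M)) + M = -2*M + W*(7 + M))
k(Q, Y) = 3 + Q*Y**2 (k(Q, Y) = (Y*Q)*Y + (-2*((-2 - 4) + 0) + 7*(-9) + ((-2 - 4) + 0)*(-9)) = (Q*Y)*Y + (-2*(-6 + 0) - 63 + (-6 + 0)*(-9)) = Q*Y**2 + (-2*(-6) - 63 - 6*(-9)) = Q*Y**2 + (12 - 63 + 54) = Q*Y**2 + 3 = 3 + Q*Y**2)
-41377 + k(122, 121) = -41377 + (3 + 122*121**2) = -41377 + (3 + 122*14641) = -41377 + (3 + 1786202) = -41377 + 1786205 = 1744828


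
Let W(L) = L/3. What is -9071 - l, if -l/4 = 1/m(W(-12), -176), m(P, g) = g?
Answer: -399125/44 ≈ -9071.0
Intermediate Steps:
W(L) = L/3 (W(L) = L*(⅓) = L/3)
l = 1/44 (l = -4/(-176) = -4*(-1/176) = 1/44 ≈ 0.022727)
-9071 - l = -9071 - 1*1/44 = -9071 - 1/44 = -399125/44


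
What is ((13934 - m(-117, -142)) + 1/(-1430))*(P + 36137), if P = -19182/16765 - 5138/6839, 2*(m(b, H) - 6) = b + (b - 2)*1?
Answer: 1698314341380236917/3346078450 ≈ 5.0755e+8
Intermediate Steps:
m(b, H) = 5 + b (m(b, H) = 6 + (b + (b - 2)*1)/2 = 6 + (b + (-2 + b)*1)/2 = 6 + (b + (-2 + b))/2 = 6 + (-2 + 2*b)/2 = 6 + (-1 + b) = 5 + b)
P = -31046324/16379405 (P = -19182*1/16765 - 5138*1/6839 = -19182/16765 - 734/977 = -31046324/16379405 ≈ -1.8954)
((13934 - m(-117, -142)) + 1/(-1430))*(P + 36137) = ((13934 - (5 - 117)) + 1/(-1430))*(-31046324/16379405 + 36137) = ((13934 - 1*(-112)) - 1/1430)*(591871512161/16379405) = ((13934 + 112) - 1/1430)*(591871512161/16379405) = (14046 - 1/1430)*(591871512161/16379405) = (20085779/1430)*(591871512161/16379405) = 1698314341380236917/3346078450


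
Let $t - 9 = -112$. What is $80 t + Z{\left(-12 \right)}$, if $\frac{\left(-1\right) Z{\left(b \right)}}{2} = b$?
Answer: $-8216$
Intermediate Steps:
$t = -103$ ($t = 9 - 112 = -103$)
$Z{\left(b \right)} = - 2 b$
$80 t + Z{\left(-12 \right)} = 80 \left(-103\right) - -24 = -8240 + 24 = -8216$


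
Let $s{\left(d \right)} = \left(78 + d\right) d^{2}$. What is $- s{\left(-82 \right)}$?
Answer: $26896$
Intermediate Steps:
$s{\left(d \right)} = d^{2} \left(78 + d\right)$
$- s{\left(-82 \right)} = - \left(-82\right)^{2} \left(78 - 82\right) = - 6724 \left(-4\right) = \left(-1\right) \left(-26896\right) = 26896$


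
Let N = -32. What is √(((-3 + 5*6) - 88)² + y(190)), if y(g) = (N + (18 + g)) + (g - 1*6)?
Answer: √4081 ≈ 63.883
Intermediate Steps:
y(g) = -20 + 2*g (y(g) = (-32 + (18 + g)) + (g - 1*6) = (-14 + g) + (g - 6) = (-14 + g) + (-6 + g) = -20 + 2*g)
√(((-3 + 5*6) - 88)² + y(190)) = √(((-3 + 5*6) - 88)² + (-20 + 2*190)) = √(((-3 + 30) - 88)² + (-20 + 380)) = √((27 - 88)² + 360) = √((-61)² + 360) = √(3721 + 360) = √4081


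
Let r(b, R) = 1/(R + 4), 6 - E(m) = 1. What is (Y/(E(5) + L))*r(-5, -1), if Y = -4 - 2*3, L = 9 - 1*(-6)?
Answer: -⅙ ≈ -0.16667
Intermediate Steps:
E(m) = 5 (E(m) = 6 - 1*1 = 6 - 1 = 5)
r(b, R) = 1/(4 + R)
L = 15 (L = 9 + 6 = 15)
Y = -10 (Y = -4 - 6 = -10)
(Y/(E(5) + L))*r(-5, -1) = (-10/(5 + 15))/(4 - 1) = (-10/20)/3 = ((1/20)*(-10))*(⅓) = -½*⅓ = -⅙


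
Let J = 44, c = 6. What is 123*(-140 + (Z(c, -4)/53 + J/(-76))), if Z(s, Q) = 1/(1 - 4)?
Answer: -17413028/1007 ≈ -17292.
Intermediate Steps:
Z(s, Q) = -1/3 (Z(s, Q) = 1/(-3) = -1/3)
123*(-140 + (Z(c, -4)/53 + J/(-76))) = 123*(-140 + (-1/3/53 + 44/(-76))) = 123*(-140 + (-1/3*1/53 + 44*(-1/76))) = 123*(-140 + (-1/159 - 11/19)) = 123*(-140 - 1768/3021) = 123*(-424708/3021) = -17413028/1007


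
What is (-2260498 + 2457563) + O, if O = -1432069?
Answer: -1235004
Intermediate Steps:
(-2260498 + 2457563) + O = (-2260498 + 2457563) - 1432069 = 197065 - 1432069 = -1235004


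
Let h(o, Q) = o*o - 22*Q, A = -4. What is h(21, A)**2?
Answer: 279841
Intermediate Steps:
h(o, Q) = o**2 - 22*Q
h(21, A)**2 = (21**2 - 22*(-4))**2 = (441 + 88)**2 = 529**2 = 279841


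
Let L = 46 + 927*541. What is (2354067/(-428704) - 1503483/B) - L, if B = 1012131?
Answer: -72543061713978227/144634869408 ≈ -5.0156e+5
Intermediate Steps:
L = 501553 (L = 46 + 501507 = 501553)
(2354067/(-428704) - 1503483/B) - L = (2354067/(-428704) - 1503483/1012131) - 1*501553 = (2354067*(-1/428704) - 1503483*1/1012131) - 501553 = (-2354067/428704 - 501161/337377) - 501553 = -1009057787603/144634869408 - 501553 = -72543061713978227/144634869408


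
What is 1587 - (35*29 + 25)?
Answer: 547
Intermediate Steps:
1587 - (35*29 + 25) = 1587 - (1015 + 25) = 1587 - 1*1040 = 1587 - 1040 = 547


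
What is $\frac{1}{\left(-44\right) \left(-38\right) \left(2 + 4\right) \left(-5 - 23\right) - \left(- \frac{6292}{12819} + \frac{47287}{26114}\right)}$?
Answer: $- \frac{334755366}{94031885150701} \approx -3.56 \cdot 10^{-6}$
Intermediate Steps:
$\frac{1}{\left(-44\right) \left(-38\right) \left(2 + 4\right) \left(-5 - 23\right) - \left(- \frac{6292}{12819} + \frac{47287}{26114}\right)} = \frac{1}{1672 \cdot 6 \left(-28\right) - \frac{441862765}{334755366}} = \frac{1}{1672 \left(-168\right) + \left(- \frac{47287}{26114} + \frac{6292}{12819}\right)} = \frac{1}{-280896 - \frac{441862765}{334755366}} = \frac{1}{- \frac{94031885150701}{334755366}} = - \frac{334755366}{94031885150701}$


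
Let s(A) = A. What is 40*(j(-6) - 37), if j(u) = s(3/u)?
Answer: -1500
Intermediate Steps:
j(u) = 3/u
40*(j(-6) - 37) = 40*(3/(-6) - 37) = 40*(3*(-⅙) - 37) = 40*(-½ - 37) = 40*(-75/2) = -1500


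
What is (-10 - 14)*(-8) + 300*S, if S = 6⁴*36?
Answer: 13996992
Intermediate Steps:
S = 46656 (S = 1296*36 = 46656)
(-10 - 14)*(-8) + 300*S = (-10 - 14)*(-8) + 300*46656 = -24*(-8) + 13996800 = 192 + 13996800 = 13996992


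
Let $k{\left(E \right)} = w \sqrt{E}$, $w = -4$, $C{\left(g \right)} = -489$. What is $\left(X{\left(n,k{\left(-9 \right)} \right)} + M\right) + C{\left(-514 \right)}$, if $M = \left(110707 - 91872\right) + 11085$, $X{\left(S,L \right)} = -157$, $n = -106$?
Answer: $29274$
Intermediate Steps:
$k{\left(E \right)} = - 4 \sqrt{E}$
$M = 29920$ ($M = 18835 + 11085 = 29920$)
$\left(X{\left(n,k{\left(-9 \right)} \right)} + M\right) + C{\left(-514 \right)} = \left(-157 + 29920\right) - 489 = 29763 - 489 = 29274$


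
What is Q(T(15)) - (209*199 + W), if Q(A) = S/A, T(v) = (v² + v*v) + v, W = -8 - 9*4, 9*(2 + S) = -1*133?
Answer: -173874346/4185 ≈ -41547.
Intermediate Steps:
S = -151/9 (S = -2 + (-1*133)/9 = -2 + (⅑)*(-133) = -2 - 133/9 = -151/9 ≈ -16.778)
W = -44 (W = -8 - 36 = -44)
T(v) = v + 2*v² (T(v) = (v² + v²) + v = 2*v² + v = v + 2*v²)
Q(A) = -151/(9*A)
Q(T(15)) - (209*199 + W) = -151*1/(15*(1 + 2*15))/9 - (209*199 - 44) = -151*1/(15*(1 + 30))/9 - (41591 - 44) = -151/(9*(15*31)) - 1*41547 = -151/9/465 - 41547 = -151/9*1/465 - 41547 = -151/4185 - 41547 = -173874346/4185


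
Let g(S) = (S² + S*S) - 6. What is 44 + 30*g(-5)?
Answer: 1364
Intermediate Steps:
g(S) = -6 + 2*S² (g(S) = (S² + S²) - 6 = 2*S² - 6 = -6 + 2*S²)
44 + 30*g(-5) = 44 + 30*(-6 + 2*(-5)²) = 44 + 30*(-6 + 2*25) = 44 + 30*(-6 + 50) = 44 + 30*44 = 44 + 1320 = 1364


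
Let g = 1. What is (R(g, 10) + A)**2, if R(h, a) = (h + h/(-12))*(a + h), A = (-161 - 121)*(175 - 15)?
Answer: 293026259761/144 ≈ 2.0349e+9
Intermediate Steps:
A = -45120 (A = -282*160 = -45120)
R(h, a) = 11*h*(a + h)/12 (R(h, a) = (h + h*(-1/12))*(a + h) = (h - h/12)*(a + h) = (11*h/12)*(a + h) = 11*h*(a + h)/12)
(R(g, 10) + A)**2 = ((11/12)*1*(10 + 1) - 45120)**2 = ((11/12)*1*11 - 45120)**2 = (121/12 - 45120)**2 = (-541319/12)**2 = 293026259761/144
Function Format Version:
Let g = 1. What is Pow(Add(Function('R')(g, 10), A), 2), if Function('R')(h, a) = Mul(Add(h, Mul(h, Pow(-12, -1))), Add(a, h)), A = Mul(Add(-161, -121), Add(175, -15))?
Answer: Rational(293026259761, 144) ≈ 2.0349e+9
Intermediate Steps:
A = -45120 (A = Mul(-282, 160) = -45120)
Function('R')(h, a) = Mul(Rational(11, 12), h, Add(a, h)) (Function('R')(h, a) = Mul(Add(h, Mul(h, Rational(-1, 12))), Add(a, h)) = Mul(Add(h, Mul(Rational(-1, 12), h)), Add(a, h)) = Mul(Mul(Rational(11, 12), h), Add(a, h)) = Mul(Rational(11, 12), h, Add(a, h)))
Pow(Add(Function('R')(g, 10), A), 2) = Pow(Add(Mul(Rational(11, 12), 1, Add(10, 1)), -45120), 2) = Pow(Add(Mul(Rational(11, 12), 1, 11), -45120), 2) = Pow(Add(Rational(121, 12), -45120), 2) = Pow(Rational(-541319, 12), 2) = Rational(293026259761, 144)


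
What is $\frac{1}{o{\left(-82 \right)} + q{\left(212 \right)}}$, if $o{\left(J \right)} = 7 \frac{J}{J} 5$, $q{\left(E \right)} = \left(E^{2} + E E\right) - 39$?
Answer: $\frac{1}{89884} \approx 1.1125 \cdot 10^{-5}$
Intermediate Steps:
$q{\left(E \right)} = -39 + 2 E^{2}$ ($q{\left(E \right)} = \left(E^{2} + E^{2}\right) - 39 = 2 E^{2} - 39 = -39 + 2 E^{2}$)
$o{\left(J \right)} = 35$ ($o{\left(J \right)} = 7 \cdot 1 \cdot 5 = 7 \cdot 5 = 35$)
$\frac{1}{o{\left(-82 \right)} + q{\left(212 \right)}} = \frac{1}{35 - \left(39 - 2 \cdot 212^{2}\right)} = \frac{1}{35 + \left(-39 + 2 \cdot 44944\right)} = \frac{1}{35 + \left(-39 + 89888\right)} = \frac{1}{35 + 89849} = \frac{1}{89884}$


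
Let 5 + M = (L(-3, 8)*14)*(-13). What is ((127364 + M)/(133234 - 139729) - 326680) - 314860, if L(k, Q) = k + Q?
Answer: -4166928749/6495 ≈ -6.4156e+5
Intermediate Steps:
L(k, Q) = Q + k
M = -915 (M = -5 + ((8 - 3)*14)*(-13) = -5 + (5*14)*(-13) = -5 + 70*(-13) = -5 - 910 = -915)
((127364 + M)/(133234 - 139729) - 326680) - 314860 = ((127364 - 915)/(133234 - 139729) - 326680) - 314860 = (126449/(-6495) - 326680) - 314860 = (126449*(-1/6495) - 326680) - 314860 = (-126449/6495 - 326680) - 314860 = -2121913049/6495 - 314860 = -4166928749/6495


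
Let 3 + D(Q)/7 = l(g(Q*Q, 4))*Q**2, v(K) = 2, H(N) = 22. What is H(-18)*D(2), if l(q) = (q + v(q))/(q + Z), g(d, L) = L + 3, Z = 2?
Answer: 154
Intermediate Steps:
g(d, L) = 3 + L
l(q) = 1 (l(q) = (q + 2)/(q + 2) = (2 + q)/(2 + q) = 1)
D(Q) = -21 + 7*Q**2 (D(Q) = -21 + 7*(1*Q**2) = -21 + 7*Q**2)
H(-18)*D(2) = 22*(-21 + 7*2**2) = 22*(-21 + 7*4) = 22*(-21 + 28) = 22*7 = 154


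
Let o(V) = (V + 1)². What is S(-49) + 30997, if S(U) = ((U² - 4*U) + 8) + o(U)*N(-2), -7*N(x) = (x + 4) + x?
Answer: 33602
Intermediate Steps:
N(x) = -4/7 - 2*x/7 (N(x) = -((x + 4) + x)/7 = -((4 + x) + x)/7 = -(4 + 2*x)/7 = -4/7 - 2*x/7)
o(V) = (1 + V)²
S(U) = 8 + U² - 4*U (S(U) = ((U² - 4*U) + 8) + (1 + U)²*(-4/7 - 2/7*(-2)) = (8 + U² - 4*U) + (1 + U)²*(-4/7 + 4/7) = (8 + U² - 4*U) + (1 + U)²*0 = (8 + U² - 4*U) + 0 = 8 + U² - 4*U)
S(-49) + 30997 = (8 + (-49)² - 4*(-49)) + 30997 = (8 + 2401 + 196) + 30997 = 2605 + 30997 = 33602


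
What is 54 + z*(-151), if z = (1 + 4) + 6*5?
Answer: -5231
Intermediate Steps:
z = 35 (z = 5 + 30 = 35)
54 + z*(-151) = 54 + 35*(-151) = 54 - 5285 = -5231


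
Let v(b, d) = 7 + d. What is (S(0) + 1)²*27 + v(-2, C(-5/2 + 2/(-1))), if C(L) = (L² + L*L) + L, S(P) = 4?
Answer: 718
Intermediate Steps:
C(L) = L + 2*L² (C(L) = (L² + L²) + L = 2*L² + L = L + 2*L²)
(S(0) + 1)²*27 + v(-2, C(-5/2 + 2/(-1))) = (4 + 1)²*27 + (7 + (-5/2 + 2/(-1))*(1 + 2*(-5/2 + 2/(-1)))) = 5²*27 + (7 + (-5*½ + 2*(-1))*(1 + 2*(-5*½ + 2*(-1)))) = 25*27 + (7 + (-5/2 - 2)*(1 + 2*(-5/2 - 2))) = 675 + (7 - 9*(1 + 2*(-9/2))/2) = 675 + (7 - 9*(1 - 9)/2) = 675 + (7 - 9/2*(-8)) = 675 + (7 + 36) = 675 + 43 = 718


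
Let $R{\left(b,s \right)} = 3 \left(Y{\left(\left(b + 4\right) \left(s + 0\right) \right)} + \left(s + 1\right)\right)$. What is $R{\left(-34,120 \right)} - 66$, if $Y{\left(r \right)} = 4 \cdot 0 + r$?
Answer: $-10503$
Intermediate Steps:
$Y{\left(r \right)} = r$ ($Y{\left(r \right)} = 0 + r = r$)
$R{\left(b,s \right)} = 3 + 3 s + 3 s \left(4 + b\right)$ ($R{\left(b,s \right)} = 3 \left(\left(b + 4\right) \left(s + 0\right) + \left(s + 1\right)\right) = 3 \left(\left(4 + b\right) s + \left(1 + s\right)\right) = 3 \left(s \left(4 + b\right) + \left(1 + s\right)\right) = 3 \left(1 + s + s \left(4 + b\right)\right) = 3 + 3 s + 3 s \left(4 + b\right)$)
$R{\left(-34,120 \right)} - 66 = \left(3 + 3 \cdot 120 + 3 \cdot 120 \left(4 - 34\right)\right) - 66 = \left(3 + 360 + 3 \cdot 120 \left(-30\right)\right) - 66 = \left(3 + 360 - 10800\right) - 66 = -10437 - 66 = -10503$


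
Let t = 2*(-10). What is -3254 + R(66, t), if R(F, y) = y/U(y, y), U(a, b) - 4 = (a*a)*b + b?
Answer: -6521011/2004 ≈ -3254.0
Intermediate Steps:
t = -20
U(a, b) = 4 + b + b*a² (U(a, b) = 4 + ((a*a)*b + b) = 4 + (a²*b + b) = 4 + (b*a² + b) = 4 + (b + b*a²) = 4 + b + b*a²)
R(F, y) = y/(4 + y + y³) (R(F, y) = y/(4 + y + y*y²) = y/(4 + y + y³))
-3254 + R(66, t) = -3254 - 20/(4 - 20 + (-20)³) = -3254 - 20/(4 - 20 - 8000) = -3254 - 20/(-8016) = -3254 - 20*(-1/8016) = -3254 + 5/2004 = -6521011/2004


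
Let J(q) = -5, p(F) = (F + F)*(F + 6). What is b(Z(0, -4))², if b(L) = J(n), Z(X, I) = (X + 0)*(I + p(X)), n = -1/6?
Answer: 25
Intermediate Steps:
n = -⅙ (n = -1*⅙ = -⅙ ≈ -0.16667)
p(F) = 2*F*(6 + F) (p(F) = (2*F)*(6 + F) = 2*F*(6 + F))
Z(X, I) = X*(I + 2*X*(6 + X)) (Z(X, I) = (X + 0)*(I + 2*X*(6 + X)) = X*(I + 2*X*(6 + X)))
b(L) = -5
b(Z(0, -4))² = (-5)² = 25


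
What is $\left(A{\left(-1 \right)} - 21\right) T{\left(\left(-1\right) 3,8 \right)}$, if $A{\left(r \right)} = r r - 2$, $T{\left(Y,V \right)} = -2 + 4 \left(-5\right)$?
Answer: $484$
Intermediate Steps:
$T{\left(Y,V \right)} = -22$ ($T{\left(Y,V \right)} = -2 - 20 = -22$)
$A{\left(r \right)} = -2 + r^{2}$ ($A{\left(r \right)} = r^{2} - 2 = -2 + r^{2}$)
$\left(A{\left(-1 \right)} - 21\right) T{\left(\left(-1\right) 3,8 \right)} = \left(\left(-2 + \left(-1\right)^{2}\right) - 21\right) \left(-22\right) = \left(\left(-2 + 1\right) - 21\right) \left(-22\right) = \left(-1 - 21\right) \left(-22\right) = \left(-22\right) \left(-22\right) = 484$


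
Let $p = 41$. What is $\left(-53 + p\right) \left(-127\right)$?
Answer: $1524$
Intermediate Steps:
$\left(-53 + p\right) \left(-127\right) = \left(-53 + 41\right) \left(-127\right) = \left(-12\right) \left(-127\right) = 1524$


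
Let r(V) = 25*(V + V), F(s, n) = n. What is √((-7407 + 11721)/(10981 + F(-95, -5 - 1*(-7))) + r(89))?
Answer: 2*√14912065742/3661 ≈ 66.711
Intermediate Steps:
r(V) = 50*V (r(V) = 25*(2*V) = 50*V)
√((-7407 + 11721)/(10981 + F(-95, -5 - 1*(-7))) + r(89)) = √((-7407 + 11721)/(10981 + (-5 - 1*(-7))) + 50*89) = √(4314/(10981 + (-5 + 7)) + 4450) = √(4314/(10981 + 2) + 4450) = √(4314/10983 + 4450) = √(4314*(1/10983) + 4450) = √(1438/3661 + 4450) = √(16292888/3661) = 2*√14912065742/3661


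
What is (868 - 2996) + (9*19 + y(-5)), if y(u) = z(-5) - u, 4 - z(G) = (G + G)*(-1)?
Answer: -1958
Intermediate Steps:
z(G) = 4 + 2*G (z(G) = 4 - (G + G)*(-1) = 4 - 2*G*(-1) = 4 - (-2)*G = 4 + 2*G)
y(u) = -6 - u (y(u) = (4 + 2*(-5)) - u = (4 - 10) - u = -6 - u)
(868 - 2996) + (9*19 + y(-5)) = (868 - 2996) + (9*19 + (-6 - 1*(-5))) = -2128 + (171 + (-6 + 5)) = -2128 + (171 - 1) = -2128 + 170 = -1958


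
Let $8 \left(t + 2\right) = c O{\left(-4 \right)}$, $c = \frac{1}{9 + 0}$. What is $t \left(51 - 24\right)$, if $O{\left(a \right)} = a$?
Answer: $- \frac{111}{2} \approx -55.5$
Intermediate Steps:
$c = \frac{1}{9} \approx 0.11111$
$t = - \frac{37}{18}$ ($t = -2 + \frac{\frac{1}{9} \left(-4\right)}{8} = -2 + \frac{1}{8} \left(- \frac{4}{9}\right) = -2 - \frac{1}{18} = - \frac{37}{18} \approx -2.0556$)
$t \left(51 - 24\right) = - \frac{37 \left(51 - 24\right)}{18} = \left(- \frac{37}{18}\right) 27 = - \frac{111}{2}$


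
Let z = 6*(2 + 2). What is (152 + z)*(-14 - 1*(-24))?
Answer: 1760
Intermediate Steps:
z = 24 (z = 6*4 = 24)
(152 + z)*(-14 - 1*(-24)) = (152 + 24)*(-14 - 1*(-24)) = 176*(-14 + 24) = 176*10 = 1760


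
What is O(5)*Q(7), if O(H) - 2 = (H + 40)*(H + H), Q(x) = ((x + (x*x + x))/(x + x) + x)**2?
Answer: 59777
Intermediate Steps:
Q(x) = (x + (x**2 + 2*x)/(2*x))**2 (Q(x) = ((x + (x**2 + x))/((2*x)) + x)**2 = ((x + (x + x**2))*(1/(2*x)) + x)**2 = ((x**2 + 2*x)*(1/(2*x)) + x)**2 = ((x**2 + 2*x)/(2*x) + x)**2 = (x + (x**2 + 2*x)/(2*x))**2)
O(H) = 2 + 2*H*(40 + H) (O(H) = 2 + (H + 40)*(H + H) = 2 + (40 + H)*(2*H) = 2 + 2*H*(40 + H))
O(5)*Q(7) = (2 + 2*5**2 + 80*5)*((2 + 3*7)**2/4) = (2 + 2*25 + 400)*((2 + 21)**2/4) = (2 + 50 + 400)*((1/4)*23**2) = 452*((1/4)*529) = 452*(529/4) = 59777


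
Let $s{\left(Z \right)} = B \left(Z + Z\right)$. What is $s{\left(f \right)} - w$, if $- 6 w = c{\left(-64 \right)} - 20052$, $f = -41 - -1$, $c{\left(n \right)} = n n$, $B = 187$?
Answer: $- \frac{52858}{3} \approx -17619.0$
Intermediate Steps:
$c{\left(n \right)} = n^{2}$
$f = -40$ ($f = -41 + 1 = -40$)
$w = \frac{7978}{3}$ ($w = - \frac{\left(-64\right)^{2} - 20052}{6} = - \frac{4096 - 20052}{6} = \left(- \frac{1}{6}\right) \left(-15956\right) = \frac{7978}{3} \approx 2659.3$)
$s{\left(Z \right)} = 374 Z$ ($s{\left(Z \right)} = 187 \left(Z + Z\right) = 187 \cdot 2 Z = 374 Z$)
$s{\left(f \right)} - w = 374 \left(-40\right) - \frac{7978}{3} = -14960 - \frac{7978}{3} = - \frac{52858}{3}$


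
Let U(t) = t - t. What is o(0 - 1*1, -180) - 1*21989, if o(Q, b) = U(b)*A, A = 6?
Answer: -21989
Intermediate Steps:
U(t) = 0
o(Q, b) = 0 (o(Q, b) = 0*6 = 0)
o(0 - 1*1, -180) - 1*21989 = 0 - 1*21989 = 0 - 21989 = -21989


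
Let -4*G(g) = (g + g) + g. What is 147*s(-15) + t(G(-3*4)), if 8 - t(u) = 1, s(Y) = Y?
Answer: -2198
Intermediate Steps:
G(g) = -3*g/4 (G(g) = -((g + g) + g)/4 = -(2*g + g)/4 = -3*g/4)
t(u) = 7 (t(u) = 8 - 1*1 = 8 - 1 = 7)
147*s(-15) + t(G(-3*4)) = 147*(-15) + 7 = -2205 + 7 = -2198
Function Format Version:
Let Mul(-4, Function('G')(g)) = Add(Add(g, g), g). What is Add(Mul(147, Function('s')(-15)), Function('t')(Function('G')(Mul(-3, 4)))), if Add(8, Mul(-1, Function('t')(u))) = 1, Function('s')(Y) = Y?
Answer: -2198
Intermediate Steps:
Function('G')(g) = Mul(Rational(-3, 4), g) (Function('G')(g) = Mul(Rational(-1, 4), Add(Add(g, g), g)) = Mul(Rational(-1, 4), Add(Mul(2, g), g)) = Mul(Rational(-1, 4), Mul(3, g)) = Mul(Rational(-3, 4), g))
Function('t')(u) = 7 (Function('t')(u) = Add(8, Mul(-1, 1)) = Add(8, -1) = 7)
Add(Mul(147, Function('s')(-15)), Function('t')(Function('G')(Mul(-3, 4)))) = Add(Mul(147, -15), 7) = Add(-2205, 7) = -2198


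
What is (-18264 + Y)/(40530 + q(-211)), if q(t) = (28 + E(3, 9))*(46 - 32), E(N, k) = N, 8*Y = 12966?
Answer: -66573/163856 ≈ -0.40629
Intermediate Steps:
Y = 6483/4 (Y = (⅛)*12966 = 6483/4 ≈ 1620.8)
q(t) = 434 (q(t) = (28 + 3)*(46 - 32) = 31*14 = 434)
(-18264 + Y)/(40530 + q(-211)) = (-18264 + 6483/4)/(40530 + 434) = -66573/4/40964 = -66573/4*1/40964 = -66573/163856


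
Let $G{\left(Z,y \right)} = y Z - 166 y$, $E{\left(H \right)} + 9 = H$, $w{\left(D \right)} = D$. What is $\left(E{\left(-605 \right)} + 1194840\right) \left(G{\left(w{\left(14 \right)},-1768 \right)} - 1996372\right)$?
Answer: $-2063187829736$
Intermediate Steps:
$E{\left(H \right)} = -9 + H$
$G{\left(Z,y \right)} = - 166 y + Z y$ ($G{\left(Z,y \right)} = Z y - 166 y = - 166 y + Z y$)
$\left(E{\left(-605 \right)} + 1194840\right) \left(G{\left(w{\left(14 \right)},-1768 \right)} - 1996372\right) = \left(\left(-9 - 605\right) + 1194840\right) \left(- 1768 \left(-166 + 14\right) - 1996372\right) = \left(-614 + 1194840\right) \left(\left(-1768\right) \left(-152\right) - 1996372\right) = 1194226 \left(268736 - 1996372\right) = 1194226 \left(-1727636\right) = -2063187829736$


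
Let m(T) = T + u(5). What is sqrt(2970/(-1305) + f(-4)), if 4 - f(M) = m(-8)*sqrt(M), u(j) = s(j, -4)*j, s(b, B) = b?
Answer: sqrt(1450 - 28594*I)/29 ≈ 4.2289 - 4.0199*I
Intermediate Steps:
u(j) = j**2 (u(j) = j*j = j**2)
m(T) = 25 + T (m(T) = T + 5**2 = T + 25 = 25 + T)
f(M) = 4 - 17*sqrt(M) (f(M) = 4 - (25 - 8)*sqrt(M) = 4 - 17*sqrt(M))
sqrt(2970/(-1305) + f(-4)) = sqrt(2970/(-1305) + (4 - 34*I)) = sqrt(2970*(-1/1305) + (4 - 34*I)) = sqrt(-66/29 + (4 - 34*I)) = sqrt(50/29 - 34*I)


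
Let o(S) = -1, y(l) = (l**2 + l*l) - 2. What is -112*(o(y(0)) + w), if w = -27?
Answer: 3136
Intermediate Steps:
y(l) = -2 + 2*l**2 (y(l) = (l**2 + l**2) - 2 = 2*l**2 - 2 = -2 + 2*l**2)
-112*(o(y(0)) + w) = -112*(-1 - 27) = -112*(-28) = 3136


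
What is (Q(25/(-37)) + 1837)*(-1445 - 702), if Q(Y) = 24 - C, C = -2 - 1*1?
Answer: -4002008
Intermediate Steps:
C = -3 (C = -2 - 1 = -3)
Q(Y) = 27 (Q(Y) = 24 - 1*(-3) = 24 + 3 = 27)
(Q(25/(-37)) + 1837)*(-1445 - 702) = (27 + 1837)*(-1445 - 702) = 1864*(-2147) = -4002008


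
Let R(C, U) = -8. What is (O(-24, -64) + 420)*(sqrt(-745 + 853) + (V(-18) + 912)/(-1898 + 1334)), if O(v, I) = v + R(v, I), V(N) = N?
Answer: -28906/47 + 2328*sqrt(3) ≈ 3417.2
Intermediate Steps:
O(v, I) = -8 + v (O(v, I) = v - 8 = -8 + v)
(O(-24, -64) + 420)*(sqrt(-745 + 853) + (V(-18) + 912)/(-1898 + 1334)) = ((-8 - 24) + 420)*(sqrt(-745 + 853) + (-18 + 912)/(-1898 + 1334)) = (-32 + 420)*(sqrt(108) + 894/(-564)) = 388*(6*sqrt(3) + 894*(-1/564)) = 388*(6*sqrt(3) - 149/94) = 388*(-149/94 + 6*sqrt(3)) = -28906/47 + 2328*sqrt(3)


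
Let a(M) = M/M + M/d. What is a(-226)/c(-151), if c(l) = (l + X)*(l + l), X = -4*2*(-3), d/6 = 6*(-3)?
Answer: 167/2071116 ≈ 8.0633e-5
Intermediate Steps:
d = -108 (d = 6*(6*(-3)) = 6*(-18) = -108)
X = 24 (X = -8*(-3) = 24)
a(M) = 1 - M/108 (a(M) = M/M + M/(-108) = 1 + M*(-1/108) = 1 - M/108)
c(l) = 2*l*(24 + l) (c(l) = (l + 24)*(l + l) = (24 + l)*(2*l) = 2*l*(24 + l))
a(-226)/c(-151) = (1 - 1/108*(-226))/((2*(-151)*(24 - 151))) = (1 + 113/54)/((2*(-151)*(-127))) = (167/54)/38354 = (167/54)*(1/38354) = 167/2071116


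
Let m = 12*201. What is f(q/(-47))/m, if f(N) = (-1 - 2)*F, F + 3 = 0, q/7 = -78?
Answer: 1/268 ≈ 0.0037313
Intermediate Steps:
q = -546 (q = 7*(-78) = -546)
F = -3 (F = -3 + 0 = -3)
f(N) = 9 (f(N) = (-1 - 2)*(-3) = -3*(-3) = 9)
m = 2412
f(q/(-47))/m = 9/2412 = 9*(1/2412) = 1/268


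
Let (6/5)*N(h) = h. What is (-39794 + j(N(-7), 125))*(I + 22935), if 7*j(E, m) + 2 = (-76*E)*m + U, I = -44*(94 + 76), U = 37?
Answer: -1477760735/3 ≈ -4.9259e+8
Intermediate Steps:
I = -7480 (I = -44*170 = -7480)
N(h) = 5*h/6
j(E, m) = 5 - 76*E*m/7 (j(E, m) = -2/7 + ((-76*E)*m + 37)/7 = -2/7 + (-76*E*m + 37)/7 = -2/7 + (37 - 76*E*m)/7 = -2/7 + (37/7 - 76*E*m/7) = 5 - 76*E*m/7)
(-39794 + j(N(-7), 125))*(I + 22935) = (-39794 + (5 - 76/7*(5/6)*(-7)*125))*(-7480 + 22935) = (-39794 + (5 - 76/7*(-35/6)*125))*15455 = (-39794 + (5 + 23750/3))*15455 = (-39794 + 23765/3)*15455 = -95617/3*15455 = -1477760735/3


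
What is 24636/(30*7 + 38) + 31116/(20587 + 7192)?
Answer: 173020053/1722298 ≈ 100.46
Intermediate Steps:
24636/(30*7 + 38) + 31116/(20587 + 7192) = 24636/(210 + 38) + 31116/27779 = 24636/248 + 31116*(1/27779) = 24636*(1/248) + 31116/27779 = 6159/62 + 31116/27779 = 173020053/1722298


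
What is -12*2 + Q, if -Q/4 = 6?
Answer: -48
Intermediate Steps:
Q = -24 (Q = -4*6 = -24)
-12*2 + Q = -12*2 - 24 = -24 - 24 = -48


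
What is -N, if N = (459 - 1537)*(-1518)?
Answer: -1636404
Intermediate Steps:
N = 1636404 (N = -1078*(-1518) = 1636404)
-N = -1*1636404 = -1636404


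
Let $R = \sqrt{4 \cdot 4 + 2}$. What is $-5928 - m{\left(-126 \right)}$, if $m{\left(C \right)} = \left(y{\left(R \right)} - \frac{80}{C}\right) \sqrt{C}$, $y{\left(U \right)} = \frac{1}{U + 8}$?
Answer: $-5928 - \frac{1172 i \sqrt{14}}{483} + \frac{9 i \sqrt{7}}{23} \approx -5928.0 - 8.0438 i$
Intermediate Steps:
$R = 3 \sqrt{2}$ ($R = \sqrt{16 + 2} = \sqrt{18} = 3 \sqrt{2} \approx 4.2426$)
$y{\left(U \right)} = \frac{1}{8 + U}$
$m{\left(C \right)} = \sqrt{C} \left(\frac{1}{8 + 3 \sqrt{2}} - \frac{80}{C}\right)$ ($m{\left(C \right)} = \left(\frac{1}{8 + 3 \sqrt{2}} - \frac{80}{C}\right) \sqrt{C} = \sqrt{C} \left(\frac{1}{8 + 3 \sqrt{2}} - \frac{80}{C}\right)$)
$-5928 - m{\left(-126 \right)} = -5928 - \frac{-640 - 126 - 240 \sqrt{2}}{3 i \sqrt{14} \left(8 + 3 \sqrt{2}\right)} = -5928 - \frac{- \frac{i \sqrt{14}}{42} \left(-766 - 240 \sqrt{2}\right)}{8 + 3 \sqrt{2}} = -5928 - - \frac{i \sqrt{14} \left(-766 - 240 \sqrt{2}\right)}{42 \left(8 + 3 \sqrt{2}\right)} = -5928 + \frac{i \sqrt{14} \left(-766 - 240 \sqrt{2}\right)}{42 \left(8 + 3 \sqrt{2}\right)}$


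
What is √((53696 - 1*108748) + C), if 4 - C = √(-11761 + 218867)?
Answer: √(-55048 - √207106) ≈ 235.59*I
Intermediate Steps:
C = 4 - √207106 (C = 4 - √(-11761 + 218867) = 4 - √207106 ≈ -451.09)
√((53696 - 1*108748) + C) = √((53696 - 1*108748) + (4 - √207106)) = √((53696 - 108748) + (4 - √207106)) = √(-55052 + (4 - √207106)) = √(-55048 - √207106)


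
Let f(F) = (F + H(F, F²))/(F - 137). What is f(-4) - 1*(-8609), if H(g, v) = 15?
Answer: 1213858/141 ≈ 8608.9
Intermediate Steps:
f(F) = (15 + F)/(-137 + F) (f(F) = (F + 15)/(F - 137) = (15 + F)/(-137 + F))
f(-4) - 1*(-8609) = (15 - 4)/(-137 - 4) - 1*(-8609) = 11/(-141) + 8609 = -1/141*11 + 8609 = -11/141 + 8609 = 1213858/141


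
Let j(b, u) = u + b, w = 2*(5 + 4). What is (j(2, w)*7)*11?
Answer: 1540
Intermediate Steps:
w = 18 (w = 2*9 = 18)
j(b, u) = b + u
(j(2, w)*7)*11 = ((2 + 18)*7)*11 = (20*7)*11 = 140*11 = 1540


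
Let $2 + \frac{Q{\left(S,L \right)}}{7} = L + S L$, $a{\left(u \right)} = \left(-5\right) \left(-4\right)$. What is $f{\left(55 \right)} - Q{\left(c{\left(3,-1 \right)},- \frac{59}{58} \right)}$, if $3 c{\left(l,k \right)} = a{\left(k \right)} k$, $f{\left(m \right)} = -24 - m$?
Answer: $- \frac{18331}{174} \approx -105.35$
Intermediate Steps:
$a{\left(u \right)} = 20$
$c{\left(l,k \right)} = \frac{20 k}{3}$
$Q{\left(S,L \right)} = -14 + 7 L + 7 L S$ ($Q{\left(S,L \right)} = -14 + 7 \left(L + S L\right) = -14 + 7 \left(L + L S\right) = -14 + \left(7 L + 7 L S\right) = -14 + 7 L + 7 L S$)
$f{\left(55 \right)} - Q{\left(c{\left(3,-1 \right)},- \frac{59}{58} \right)} = \left(-24 - 55\right) - \left(-14 + 7 \left(- \frac{59}{58}\right) + 7 \left(- \frac{59}{58}\right) \frac{20}{3} \left(-1\right)\right) = \left(-24 - 55\right) - \left(-14 + 7 \left(\left(-59\right) \frac{1}{58}\right) + 7 \left(\left(-59\right) \frac{1}{58}\right) \left(- \frac{20}{3}\right)\right) = -79 - \left(-14 + 7 \left(- \frac{59}{58}\right) + 7 \left(- \frac{59}{58}\right) \left(- \frac{20}{3}\right)\right) = -79 - \left(-14 - \frac{413}{58} + \frac{4130}{87}\right) = -79 - \frac{4585}{174} = - \frac{18331}{174}$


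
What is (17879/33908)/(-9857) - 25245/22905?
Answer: -187512778927/170123658404 ≈ -1.1022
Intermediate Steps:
(17879/33908)/(-9857) - 25245/22905 = (17879*(1/33908))*(-1/9857) - 25245*1/22905 = (17879/33908)*(-1/9857) - 561/509 = -17879/334231156 - 561/509 = -187512778927/170123658404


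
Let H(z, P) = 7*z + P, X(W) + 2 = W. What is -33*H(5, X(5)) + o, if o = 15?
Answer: -1239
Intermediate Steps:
X(W) = -2 + W
H(z, P) = P + 7*z
-33*H(5, X(5)) + o = -33*((-2 + 5) + 7*5) + 15 = -33*(3 + 35) + 15 = -33*38 + 15 = -1254 + 15 = -1239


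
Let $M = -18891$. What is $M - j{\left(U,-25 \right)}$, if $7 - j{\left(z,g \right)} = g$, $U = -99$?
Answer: $-18923$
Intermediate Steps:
$j{\left(z,g \right)} = 7 - g$
$M - j{\left(U,-25 \right)} = -18891 - \left(7 - -25\right) = -18891 - \left(7 + 25\right) = -18891 - 32 = -18923$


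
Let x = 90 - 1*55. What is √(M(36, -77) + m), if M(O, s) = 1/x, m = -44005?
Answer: I*√53906090/35 ≈ 209.77*I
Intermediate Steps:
x = 35 (x = 90 - 55 = 35)
M(O, s) = 1/35
√(M(36, -77) + m) = √(1/35 - 44005) = √(-1540174/35) = I*√53906090/35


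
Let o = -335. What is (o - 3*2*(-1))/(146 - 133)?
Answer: -329/13 ≈ -25.308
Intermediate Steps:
(o - 3*2*(-1))/(146 - 133) = (-335 - 3*2*(-1))/(146 - 133) = (-335 - 6*(-1))/13 = (-335 + 6)*(1/13) = -329*1/13 = -329/13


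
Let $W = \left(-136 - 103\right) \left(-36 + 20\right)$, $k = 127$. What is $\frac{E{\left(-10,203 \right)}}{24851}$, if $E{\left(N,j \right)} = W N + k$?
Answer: $- \frac{38113}{24851} \approx -1.5337$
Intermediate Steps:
$W = 3824$ ($W = \left(-239\right) \left(-16\right) = 3824$)
$E{\left(N,j \right)} = 127 + 3824 N$ ($E{\left(N,j \right)} = 3824 N + 127 = 127 + 3824 N$)
$\frac{E{\left(-10,203 \right)}}{24851} = \frac{127 + 3824 \left(-10\right)}{24851} = \left(127 - 38240\right) \frac{1}{24851} = \left(-38113\right) \frac{1}{24851} = - \frac{38113}{24851}$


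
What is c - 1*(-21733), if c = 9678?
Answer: 31411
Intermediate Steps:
c - 1*(-21733) = 9678 - 1*(-21733) = 9678 + 21733 = 31411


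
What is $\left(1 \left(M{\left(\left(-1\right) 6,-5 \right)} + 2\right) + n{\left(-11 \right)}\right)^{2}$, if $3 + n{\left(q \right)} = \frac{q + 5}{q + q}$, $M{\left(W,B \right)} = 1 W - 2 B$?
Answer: $\frac{1296}{121} \approx 10.711$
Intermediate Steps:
$M{\left(W,B \right)} = W - 2 B$
$n{\left(q \right)} = -3 + \frac{5 + q}{2 q}$ ($n{\left(q \right)} = -3 + \frac{q + 5}{q + q} = -3 + \frac{5 + q}{2 q}$)
$\left(1 \left(M{\left(\left(-1\right) 6,-5 \right)} + 2\right) + n{\left(-11 \right)}\right)^{2} = \left(1 \left(\left(\left(-1\right) 6 - -10\right) + 2\right) + \frac{5 \left(1 - -11\right)}{2 \left(-11\right)}\right)^{2} = \left(1 \left(\left(-6 + 10\right) + 2\right) + \frac{5}{2} \left(- \frac{1}{11}\right) \left(1 + 11\right)\right)^{2} = \left(1 \left(4 + 2\right) + \frac{5}{2} \left(- \frac{1}{11}\right) 12\right)^{2} = \left(1 \cdot 6 - \frac{30}{11}\right)^{2} = \left(6 - \frac{30}{11}\right)^{2} = \left(\frac{36}{11}\right)^{2} = \frac{1296}{121}$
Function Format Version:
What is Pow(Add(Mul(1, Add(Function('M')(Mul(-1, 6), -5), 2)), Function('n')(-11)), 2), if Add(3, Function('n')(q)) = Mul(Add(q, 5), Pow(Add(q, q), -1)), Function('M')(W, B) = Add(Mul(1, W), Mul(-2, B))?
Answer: Rational(1296, 121) ≈ 10.711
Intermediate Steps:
Function('M')(W, B) = Add(W, Mul(-2, B))
Function('n')(q) = Add(-3, Mul(Rational(1, 2), Pow(q, -1), Add(5, q))) (Function('n')(q) = Add(-3, Mul(Add(q, 5), Pow(Add(q, q), -1))) = Add(-3, Mul(Add(5, q), Pow(Mul(2, q), -1))) = Add(-3, Mul(Add(5, q), Mul(Rational(1, 2), Pow(q, -1)))) = Add(-3, Mul(Rational(1, 2), Pow(q, -1), Add(5, q))))
Pow(Add(Mul(1, Add(Function('M')(Mul(-1, 6), -5), 2)), Function('n')(-11)), 2) = Pow(Add(Mul(1, Add(Add(Mul(-1, 6), Mul(-2, -5)), 2)), Mul(Rational(5, 2), Pow(-11, -1), Add(1, Mul(-1, -11)))), 2) = Pow(Add(Mul(1, Add(Add(-6, 10), 2)), Mul(Rational(5, 2), Rational(-1, 11), Add(1, 11))), 2) = Pow(Add(Mul(1, Add(4, 2)), Mul(Rational(5, 2), Rational(-1, 11), 12)), 2) = Pow(Add(Mul(1, 6), Rational(-30, 11)), 2) = Pow(Add(6, Rational(-30, 11)), 2) = Pow(Rational(36, 11), 2) = Rational(1296, 121)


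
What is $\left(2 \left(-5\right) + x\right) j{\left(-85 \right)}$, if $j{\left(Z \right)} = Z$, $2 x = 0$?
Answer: $850$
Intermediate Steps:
$x = 0$ ($x = \frac{1}{2} \cdot 0 = 0$)
$\left(2 \left(-5\right) + x\right) j{\left(-85 \right)} = \left(2 \left(-5\right) + 0\right) \left(-85\right) = \left(-10 + 0\right) \left(-85\right) = \left(-10\right) \left(-85\right) = 850$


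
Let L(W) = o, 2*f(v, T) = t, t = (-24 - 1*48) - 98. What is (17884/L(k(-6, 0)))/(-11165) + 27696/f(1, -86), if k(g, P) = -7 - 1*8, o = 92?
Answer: -1422514871/4365515 ≈ -325.85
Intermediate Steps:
k(g, P) = -15 (k(g, P) = -7 - 8 = -15)
t = -170 (t = (-24 - 48) - 98 = -72 - 98 = -170)
f(v, T) = -85 (f(v, T) = (½)*(-170) = -85)
L(W) = 92
(17884/L(k(-6, 0)))/(-11165) + 27696/f(1, -86) = (17884/92)/(-11165) + 27696/(-85) = (17884*(1/92))*(-1/11165) + 27696*(-1/85) = (4471/23)*(-1/11165) - 27696/85 = -4471/256795 - 27696/85 = -1422514871/4365515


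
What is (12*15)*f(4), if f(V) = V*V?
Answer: 2880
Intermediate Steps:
f(V) = V²
(12*15)*f(4) = (12*15)*4² = 180*16 = 2880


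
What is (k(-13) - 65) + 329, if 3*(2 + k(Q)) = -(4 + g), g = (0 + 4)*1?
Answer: 778/3 ≈ 259.33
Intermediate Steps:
g = 4 (g = 4*1 = 4)
k(Q) = -14/3 (k(Q) = -2 + (-(4 + 4))/3 = -2 + (-1*8)/3 = -2 + (⅓)*(-8) = -2 - 8/3 = -14/3)
(k(-13) - 65) + 329 = (-14/3 - 65) + 329 = -209/3 + 329 = 778/3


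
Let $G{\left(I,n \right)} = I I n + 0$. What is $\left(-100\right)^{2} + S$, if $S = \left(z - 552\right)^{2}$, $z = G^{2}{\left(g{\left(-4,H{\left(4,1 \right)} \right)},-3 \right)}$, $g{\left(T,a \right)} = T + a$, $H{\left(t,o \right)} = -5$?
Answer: $3421909009$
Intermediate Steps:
$G{\left(I,n \right)} = n I^{2}$ ($G{\left(I,n \right)} = I^{2} n + 0 = n I^{2} + 0 = n I^{2}$)
$z = 59049$ ($z = \left(- 3 \left(-4 - 5\right)^{2}\right)^{2} = \left(- 3 \left(-9\right)^{2}\right)^{2} = \left(\left(-3\right) 81\right)^{2} = \left(-243\right)^{2} = 59049$)
$S = 3421899009$ ($S = \left(59049 - 552\right)^{2} = 58497^{2} = 3421899009$)
$\left(-100\right)^{2} + S = \left(-100\right)^{2} + 3421899009 = 10000 + 3421899009 = 3421909009$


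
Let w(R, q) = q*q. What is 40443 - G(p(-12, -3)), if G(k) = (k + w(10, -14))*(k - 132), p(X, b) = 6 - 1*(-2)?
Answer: 65739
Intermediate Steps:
p(X, b) = 8 (p(X, b) = 6 + 2 = 8)
w(R, q) = q**2
G(k) = (-132 + k)*(196 + k) (G(k) = (k + (-14)**2)*(k - 132) = (k + 196)*(-132 + k) = (196 + k)*(-132 + k) = (-132 + k)*(196 + k))
40443 - G(p(-12, -3)) = 40443 - (-25872 + 8**2 + 64*8) = 40443 - (-25872 + 64 + 512) = 40443 - 1*(-25296) = 40443 + 25296 = 65739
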